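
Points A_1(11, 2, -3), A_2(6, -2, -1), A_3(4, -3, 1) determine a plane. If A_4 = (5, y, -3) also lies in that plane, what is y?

-4

A normal to the plane is n = A_1A_2 × A_1A_3 = (-6, 6, -3).
A_4 lies in the plane iff n · A_1A_4 = 0.
This gives (6)y + (24) = 0, so y = -4.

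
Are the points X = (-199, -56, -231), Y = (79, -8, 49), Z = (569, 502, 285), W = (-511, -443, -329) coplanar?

With X as base: XY = (278, 48, 280), XZ = (768, 558, 516), XW = (-312, -387, -98).
XZ × XW = (145008, -85728, -123120).
XY · (XZ × XW) = 1723680.
Since 1723680 ≠ 0, the four points are not coplanar.

No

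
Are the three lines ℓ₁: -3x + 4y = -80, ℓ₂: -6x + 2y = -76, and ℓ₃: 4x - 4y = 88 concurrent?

Yes

The three lines meet at one point iff the augmented coefficient matrix [aᵢ bᵢ cᵢ] has rank < 3, i.e. its determinant vanishes.
Here the determinant is 0.
It vanishes, so the lines are concurrent at (8, -14).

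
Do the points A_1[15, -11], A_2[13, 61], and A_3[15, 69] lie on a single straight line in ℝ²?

No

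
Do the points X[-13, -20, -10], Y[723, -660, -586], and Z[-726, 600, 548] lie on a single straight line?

Yes

XY = (736, -640, -576), XZ = (-713, 620, 558).
Each component of XZ is -31/32 times the corresponding component of XY, so XZ = -31/32·XY and the points are collinear.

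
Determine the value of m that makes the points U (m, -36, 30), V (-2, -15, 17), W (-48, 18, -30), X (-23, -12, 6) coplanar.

-15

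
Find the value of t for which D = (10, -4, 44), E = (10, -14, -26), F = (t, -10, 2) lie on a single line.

10

Collinearity requires DE × DF = 0; each component is linear in t.
The y-component gives (-70)t + (700) = 0, so t = 10.
The remaining components then also vanish.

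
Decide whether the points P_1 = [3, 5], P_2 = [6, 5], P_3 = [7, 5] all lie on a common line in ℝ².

P_1P_2 = (3, 0), P_1P_3 = (4, 0).
det[P_1P_2; P_1P_3] = (3)(0) − (0)(4) = 0.
The determinant is zero, so the points are collinear.

Yes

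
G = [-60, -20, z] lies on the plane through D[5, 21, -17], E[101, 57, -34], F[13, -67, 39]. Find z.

A normal to the plane is n = DE × DF = (520, -5512, -8736).
G lies in the plane iff n · DG = 0.
This gives (-8736)z + (43680) = 0, so z = 5.

5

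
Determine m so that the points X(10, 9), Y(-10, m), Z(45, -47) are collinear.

41

The three points are collinear iff det[XY; XZ] = 0.
This determinant is linear in m: (-35)m + (1435) = 0, so m = 41.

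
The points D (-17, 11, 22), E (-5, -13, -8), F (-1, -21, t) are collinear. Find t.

Collinearity requires DE × DF = 0; each component is linear in t.
The x-component gives (-24)t + (-432) = 0, so t = -18.
The remaining components then also vanish.

-18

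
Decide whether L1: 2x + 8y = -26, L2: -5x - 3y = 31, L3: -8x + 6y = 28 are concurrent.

Lines aᵢx + bᵢy = cᵢ with pairwise distinct directions are concurrent exactly when det[aᵢ bᵢ cᵢ] = 0.
Here the determinant is 0.
It vanishes, so the lines are concurrent at (-5, -2).

Yes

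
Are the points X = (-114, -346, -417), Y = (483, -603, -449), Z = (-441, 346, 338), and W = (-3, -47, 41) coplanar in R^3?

The four points are coplanar iff the 3×3 determinant with rows XY, XZ, XW is zero.
Rows: (597, -257, -32), (-327, 692, 755), (111, 299, 458).
Expanding along the first row: (597)(91191) − (-257)(-233571) + (-32)(-174585) = 0.
Zero determinant ⇒ coplanar.

Yes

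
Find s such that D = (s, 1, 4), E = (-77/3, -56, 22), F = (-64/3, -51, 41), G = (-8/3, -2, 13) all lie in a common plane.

-7/3

The points are coplanar iff DE · (DF × DG) = 0.
Expanding, this is linear in s: (1071)s + (2499) = 0.
So s = -7/3.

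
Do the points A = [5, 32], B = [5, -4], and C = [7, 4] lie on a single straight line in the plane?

No

AB = (0, -36), AC = (2, -28).
det[AB; AC] = (0)(-28) − (-36)(2) = 72.
The determinant is nonzero, so they are not collinear.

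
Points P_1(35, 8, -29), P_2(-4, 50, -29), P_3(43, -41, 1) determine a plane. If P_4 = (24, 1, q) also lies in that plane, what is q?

Coplanarity requires P_1P_2 · (P_1P_3 × P_1P_4) = 0.
P_1P_2 = (-39, 42, 0), P_1P_3 = (8, -49, 30); the triple product is linear in q with coefficient 1575 and constant term 23625.
Setting it to zero: q = -15.

-15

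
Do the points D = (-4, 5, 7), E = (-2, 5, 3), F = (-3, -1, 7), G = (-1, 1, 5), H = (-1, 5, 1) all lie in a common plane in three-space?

No

The plane through D, E, F has normal n = DE × DF = (-24, -4, -12) and equation n·P = -8.
Checking the remaining points: n·G = -40, n·H = -8.
Since n·G = -40 ≠ -8, G is off the plane and the points are not all coplanar.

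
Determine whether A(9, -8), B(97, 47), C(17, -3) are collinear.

Yes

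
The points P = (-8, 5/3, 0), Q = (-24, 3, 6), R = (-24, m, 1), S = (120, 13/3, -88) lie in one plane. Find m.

Coplanarity ⇔ det[PQ; PR; PS] = 0.
Expanding, this is linear in m: (640)m + (-8960/3) = 0.
So m = 14/3.

14/3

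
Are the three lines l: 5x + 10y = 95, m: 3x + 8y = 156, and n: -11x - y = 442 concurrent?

No

Intersecting l and m: solving the 2×2 system gives (x, y) = (-80, 99/2).
Substitute into n: (-11)(-80) + (-1)(99/2) = 1661/2.
But n requires 442 ≠ 1661/2, so the three lines have no common point.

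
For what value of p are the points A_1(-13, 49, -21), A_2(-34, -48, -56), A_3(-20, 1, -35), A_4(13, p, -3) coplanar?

-1

The points are coplanar iff A_1A_2 · (A_1A_3 × A_1A_4) = 0.
Expanding, this is linear in p: (-49)p + (-49) = 0.
So p = -1.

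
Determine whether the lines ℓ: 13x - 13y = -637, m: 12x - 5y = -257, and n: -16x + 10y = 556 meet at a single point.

The three lines meet at one point iff the augmented coefficient matrix [aᵢ bᵢ cᵢ] has rank < 3, i.e. its determinant vanishes.
Here the determinant is 5070.
Nonzero, so no common point exists.

No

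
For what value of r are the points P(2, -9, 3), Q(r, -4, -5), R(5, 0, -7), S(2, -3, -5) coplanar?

Normal to plane PRS: n = (-12, 24, 18); plane equation n·X = -186.
Requiring n·Q = -186: (-12)r + (-186) = -186.
So r = 0.

0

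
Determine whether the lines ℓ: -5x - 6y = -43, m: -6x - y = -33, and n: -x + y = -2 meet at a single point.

Yes

Lines aᵢx + bᵢy = cᵢ with pairwise distinct directions are concurrent exactly when det[aᵢ bᵢ cᵢ] = 0.
Here the determinant is 0.
It vanishes, so the lines are concurrent at (5, 3).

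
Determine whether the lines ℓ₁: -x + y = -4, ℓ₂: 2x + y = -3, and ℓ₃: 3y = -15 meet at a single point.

Lines aᵢx + bᵢy = cᵢ with pairwise distinct directions are concurrent exactly when det[aᵢ bᵢ cᵢ] = 0.
Here the determinant is 12.
Nonzero, so no common point exists.

No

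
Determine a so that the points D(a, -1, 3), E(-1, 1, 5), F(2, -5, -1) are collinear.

Direction EF = (3, -6, -6). From the y-coordinate of D, the parameter along the line is τ = (-1 − 1)/(-6) = 1/3.
Then a = (-1) + 1/3·(3) = 0.

0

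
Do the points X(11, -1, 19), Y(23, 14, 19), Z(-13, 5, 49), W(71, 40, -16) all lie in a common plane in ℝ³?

The four points are coplanar iff the 3×3 determinant with rows XY, XZ, XW is zero.
Rows: (12, 15, 0), (-24, 6, 30), (60, 41, -35).
Expanding along the first row: (12)(-1440) − (15)(-960) + (0)(-1344) = -2880.
Nonzero ⇒ not coplanar.

No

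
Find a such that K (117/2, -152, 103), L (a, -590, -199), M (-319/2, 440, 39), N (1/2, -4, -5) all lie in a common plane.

413/2

Coplanarity ⇔ det[KL; KM; KN] = 0.
Expanding, this is linear in a: (-54464)a + (11246816) = 0.
So a = 413/2.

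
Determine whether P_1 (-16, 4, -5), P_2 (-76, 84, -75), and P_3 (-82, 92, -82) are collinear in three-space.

P_1P_2 = (-60, 80, -70), P_1P_3 = (-66, 88, -77).
Each component of P_1P_3 is 11/10 times the corresponding component of P_1P_2, so P_1P_3 = 11/10·P_1P_2 and the points are collinear.

Yes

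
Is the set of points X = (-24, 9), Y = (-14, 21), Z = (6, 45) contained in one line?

XY = (10, 12), XZ = (30, 36).
det[XY; XZ] = (10)(36) − (12)(30) = 0.
The determinant is zero, so the points are collinear.

Yes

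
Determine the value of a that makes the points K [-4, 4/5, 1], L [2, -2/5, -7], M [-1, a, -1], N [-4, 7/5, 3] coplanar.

The points are coplanar iff KL · (KM × KN) = 0.
Expanding, this is linear in a: (12)a + (-48/5) = 0.
So a = 4/5.

4/5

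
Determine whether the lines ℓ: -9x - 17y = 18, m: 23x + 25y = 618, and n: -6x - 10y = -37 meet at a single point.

Intersecting ℓ and m: solving the 2×2 system gives (x, y) = (66, -36).
Substitute into n: (-6)(66) + (-10)(-36) = -36.
But n requires -37 ≠ -36, so the three lines have no common point.

No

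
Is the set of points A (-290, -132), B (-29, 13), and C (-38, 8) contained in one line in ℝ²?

AB = (261, 145), AC = (252, 140).
Twice the signed area of △ABC is (261)(140) − (145)(252) = 0.
The triangle is degenerate (zero area), so the points are collinear.

Yes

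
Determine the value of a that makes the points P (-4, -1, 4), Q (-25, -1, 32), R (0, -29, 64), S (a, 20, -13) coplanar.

Coplanarity ⇔ det[PQ; PR; PS] = 0.
Expanding, this is linear in a: (784)a + (21952) = 0.
So a = -28.

-28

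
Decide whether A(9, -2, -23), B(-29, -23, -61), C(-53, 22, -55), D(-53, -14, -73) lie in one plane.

No

With A as base: AB = (-38, -21, -38), AC = (-62, 24, -32), AD = (-62, -12, -50).
AC × AD = (-1584, -1116, 2232).
AB · (AC × AD) = -1188.
Since -1188 ≠ 0, the four points are not coplanar.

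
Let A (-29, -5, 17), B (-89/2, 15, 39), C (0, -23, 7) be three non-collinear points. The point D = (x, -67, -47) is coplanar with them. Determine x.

51/2

The plane through A, B, C has equation 196x + 483y − 301z = -13216.
Substituting D: (196)x + (-18214) = -13216, so x = 51/2.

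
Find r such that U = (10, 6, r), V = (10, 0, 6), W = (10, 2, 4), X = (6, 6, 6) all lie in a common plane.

0

The points are coplanar iff UV · (UW × UX) = 0.
Expanding, this is linear in r: (-8)r + (0) = 0.
So r = 0.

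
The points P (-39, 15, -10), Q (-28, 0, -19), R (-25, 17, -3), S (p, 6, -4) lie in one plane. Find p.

Normal to plane PQR: n = (-87, -203, 232); plane equation n·X = -1972.
Requiring n·S = -1972: (-87)p + (-2146) = -1972.
So p = -2.

-2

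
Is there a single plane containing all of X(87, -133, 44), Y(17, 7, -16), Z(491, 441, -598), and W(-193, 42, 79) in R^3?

The four points are coplanar iff the 3×3 determinant with rows XY, XZ, XW is zero.
Rows: (-70, 140, -60), (404, 574, -642), (-280, 175, 35).
Expanding along the first row: (-70)(132440) − (140)(-165620) + (-60)(231420) = 30800.
Nonzero ⇒ not coplanar.

No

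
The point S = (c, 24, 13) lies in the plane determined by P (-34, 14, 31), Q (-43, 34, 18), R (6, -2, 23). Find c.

-18

A normal to the plane is n = PQ × PR = (-368, -592, -656).
S lies in the plane iff n · PS = 0.
This gives (-368)c + (-6624) = 0, so c = -18.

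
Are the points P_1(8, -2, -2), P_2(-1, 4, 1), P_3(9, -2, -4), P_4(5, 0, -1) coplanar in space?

Yes

A normal to the plane through P_1, P_2, P_3 is n = P_1P_2 × P_1P_3 = (-12, -15, -6).
The plane has equation n·P = -54. For P_4: n·P_4 = -54.
Equal, so P_4 lies in the plane and all four are coplanar.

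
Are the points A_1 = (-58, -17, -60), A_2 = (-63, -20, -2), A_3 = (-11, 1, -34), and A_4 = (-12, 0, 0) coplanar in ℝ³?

Yes

With A_1 as base: A_1A_2 = (-5, -3, 58), A_1A_3 = (47, 18, 26), A_1A_4 = (46, 17, 60).
A_1A_3 × A_1A_4 = (638, -1624, -29).
A_1A_2 · (A_1A_3 × A_1A_4) = 0.
The scalar triple product vanishes, so the four points are coplanar.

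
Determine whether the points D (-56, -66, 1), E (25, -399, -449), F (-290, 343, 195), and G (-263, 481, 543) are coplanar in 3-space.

Yes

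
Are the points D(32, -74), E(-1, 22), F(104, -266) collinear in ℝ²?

DE = (-33, 96), DF = (72, -192).
If collinear, DF would be a scalar multiple of DE. But (-33)·(-192) ≠ (96)·(72) (difference -576), so they are not parallel; the points are not collinear.

No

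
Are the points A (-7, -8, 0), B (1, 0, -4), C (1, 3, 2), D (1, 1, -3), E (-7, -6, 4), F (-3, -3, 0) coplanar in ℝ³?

No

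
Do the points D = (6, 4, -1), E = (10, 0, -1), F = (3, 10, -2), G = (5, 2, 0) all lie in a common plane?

The four points are coplanar iff the 3×3 determinant with rows DE, DF, DG is zero.
Rows: (4, -4, 0), (-3, 6, -1), (-1, -2, 1).
Expanding along the first row: (4)(4) − (-4)(-4) + (0)(12) = 0.
Zero determinant ⇒ coplanar.

Yes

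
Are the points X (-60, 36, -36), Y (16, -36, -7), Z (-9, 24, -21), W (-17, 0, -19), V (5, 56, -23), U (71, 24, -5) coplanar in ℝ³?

The plane through X, Y, Z has normal n = XY × XZ = (-732, 339, 2760) and equation n·P = -43236.
Checking the remaining points: n·W = -39996, n·V = -48156, n·U = -57636.
Since n·W = -39996 ≠ -43236, W is off the plane and the points are not all coplanar.

No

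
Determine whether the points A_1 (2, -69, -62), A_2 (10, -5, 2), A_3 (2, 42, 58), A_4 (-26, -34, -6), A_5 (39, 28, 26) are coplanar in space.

No

The plane through A_1, A_2, A_3 has normal n = A_1A_2 × A_1A_3 = (576, -960, 888) and equation n·P = 12336.
Checking the remaining points: n·A_4 = 12336, n·A_5 = 18672.
Since n·A_5 = 18672 ≠ 12336, A_5 is off the plane and the points are not all coplanar.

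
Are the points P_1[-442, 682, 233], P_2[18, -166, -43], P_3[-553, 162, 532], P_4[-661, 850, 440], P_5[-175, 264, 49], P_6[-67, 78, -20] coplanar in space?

The plane through P_1, P_2, P_3 has normal n = P_1P_2 × P_1P_3 = (-397072, -106904, -333328) and equation n·P = 24931872.
Checking the remaining points: n·P_4 = 24931872, n·P_5 = 24931872, n·P_6 = 24931872.
All equal 24931872, so all 6 points lie in one plane.

Yes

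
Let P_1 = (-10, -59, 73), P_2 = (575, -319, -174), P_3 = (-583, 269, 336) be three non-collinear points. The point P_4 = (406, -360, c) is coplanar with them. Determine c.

-136

The plane through P_1, P_2, P_3 has equation 12636x − 12324y + 42900z = 3732456.
Substituting P_4: (42900)c + (9566856) = 3732456, so c = -136.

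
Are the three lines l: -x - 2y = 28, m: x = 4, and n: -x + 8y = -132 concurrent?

Intersecting l and m: solving the 2×2 system gives (x, y) = (4, -16).
Substitute into n: (-1)(4) + (8)(-16) = -132.
This equals -132, so (4, -16) lies on all three lines and they are concurrent.

Yes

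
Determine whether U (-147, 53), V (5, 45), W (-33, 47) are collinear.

Yes

UV = (152, -8), UW = (114, -6).
det[UV; UW] = (152)(-6) − (-8)(114) = 0.
The determinant is zero, so the points are collinear.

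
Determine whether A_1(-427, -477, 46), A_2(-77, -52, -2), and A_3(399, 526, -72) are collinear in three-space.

A_1A_2 = (350, 425, -48), A_1A_3 = (826, 1003, -118).
A_1A_2 × A_1A_3 = (-2006, 1652, 0).
The cross product is nonzero, so the points do not lie on one line.

No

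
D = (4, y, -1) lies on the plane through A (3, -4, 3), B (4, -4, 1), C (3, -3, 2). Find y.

The plane through A, B, C has equation 2x + 1y + 1z = 5.
Substituting D: (1)y + (7) = 5, so y = -2.

-2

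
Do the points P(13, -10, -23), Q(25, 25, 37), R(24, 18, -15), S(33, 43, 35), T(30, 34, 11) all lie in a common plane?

The plane through P, Q, R has normal n = PQ × PR = (-1400, 564, -49) and equation n·X = -22713.
Checking the remaining points: n·S = -23663, n·T = -23363.
Since n·S = -23663 ≠ -22713, S is off the plane and the points are not all coplanar.

No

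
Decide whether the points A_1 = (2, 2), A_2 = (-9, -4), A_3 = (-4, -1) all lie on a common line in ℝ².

A_1A_2 = (-11, -6), A_1A_3 = (-6, -3).
Twice the signed area of △A_1A_2A_3 is (-11)(-3) − (-6)(-6) = -3.
The area is nonzero, so the three points are not collinear.

No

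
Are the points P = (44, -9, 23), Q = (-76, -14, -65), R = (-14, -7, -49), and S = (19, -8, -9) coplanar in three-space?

No

The four points are coplanar iff the 3×3 determinant with rows PQ, PR, PS is zero.
Rows: (-120, -5, -88), (-58, 2, -72), (-25, 1, -32).
Expanding along the first row: (-120)(8) − (-5)(56) + (-88)(-8) = 24.
Nonzero ⇒ not coplanar.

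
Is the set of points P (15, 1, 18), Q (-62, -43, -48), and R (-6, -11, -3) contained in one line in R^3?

No

PQ = (-77, -44, -66), PR = (-21, -12, -21).
Comparing components 2 and 3: (-44)(-21) − (-66)(-12) = 132 ≠ 0, so PQ and PR are not parallel and the points are not collinear.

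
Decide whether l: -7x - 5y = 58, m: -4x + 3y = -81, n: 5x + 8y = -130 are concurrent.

No

Lines aᵢx + bᵢy = cᵢ with pairwise distinct directions are concurrent exactly when det[aᵢ bᵢ cᵢ] = 0.
Here the determinant is 93.
Nonzero, so no common point exists.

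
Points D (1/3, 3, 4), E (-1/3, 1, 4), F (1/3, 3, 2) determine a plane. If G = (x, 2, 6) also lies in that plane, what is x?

A normal to the plane is n = DE × DF = (4, -4/3, 0).
G lies in the plane iff n · DG = 0.
This gives (4)x + (0) = 0, so x = 0.

0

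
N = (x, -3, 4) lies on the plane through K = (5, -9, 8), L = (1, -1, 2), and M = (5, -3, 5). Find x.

3

The plane through K, L, M has equation 12x − 12y − 24z = -24.
Substituting N: (12)x + (-60) = -24, so x = 3.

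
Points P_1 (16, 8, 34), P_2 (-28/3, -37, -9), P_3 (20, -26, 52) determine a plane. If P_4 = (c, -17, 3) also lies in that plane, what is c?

-4/3

A normal to the plane is n = P_1P_2 × P_1P_3 = (-2272, 284, 3124/3).
P_4 lies in the plane iff n · P_1P_4 = 0.
This gives (-2272)c + (-9088/3) = 0, so c = -4/3.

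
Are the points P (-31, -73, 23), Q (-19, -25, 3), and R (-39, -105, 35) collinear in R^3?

No

PQ = (12, 48, -20), PR = (-8, -32, 12).
Comparing components 2 and 3: (48)(12) − (-20)(-32) = -64 ≠ 0, so PQ and PR are not parallel and the points are not collinear.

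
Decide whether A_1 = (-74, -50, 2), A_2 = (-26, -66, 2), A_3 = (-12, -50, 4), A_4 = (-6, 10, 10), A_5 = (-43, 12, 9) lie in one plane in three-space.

The plane through A_1, A_2, A_3 has normal n = A_1A_2 × A_1A_3 = (-32, -96, 992) and equation n·P = 9152.
Checking the remaining points: n·A_4 = 9152, n·A_5 = 9152.
All equal 9152, so all 5 points lie in one plane.

Yes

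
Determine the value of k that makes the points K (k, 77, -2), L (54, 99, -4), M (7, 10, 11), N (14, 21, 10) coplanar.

The points are coplanar iff KL · (KM × KN) = 0.
Expanding, this is linear in k: (76)k + (-3040) = 0.
So k = 40.

40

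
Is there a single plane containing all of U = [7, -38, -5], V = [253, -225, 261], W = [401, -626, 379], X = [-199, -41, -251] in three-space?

With U as base: UV = (246, -187, 266), UW = (394, -588, 384), UX = (-206, -3, -246).
UW × UX = (145800, 17820, -122310).
UV · (UW × UX) = 0.
The scalar triple product vanishes, so the four points are coplanar.

Yes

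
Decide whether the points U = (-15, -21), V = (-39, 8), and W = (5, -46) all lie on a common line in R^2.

UV = (-24, 29), UW = (20, -25).
det[UV; UW] = (-24)(-25) − (29)(20) = 20.
The determinant is nonzero, so they are not collinear.

No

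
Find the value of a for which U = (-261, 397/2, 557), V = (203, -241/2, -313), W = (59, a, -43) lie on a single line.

Direction UV = (464, -319, -870). From the x-coordinate of W, the parameter along the line is τ = (59 − (-261))/464 = 20/29.
Then a = 397/2 + 20/29·(-319) = -43/2.

-43/2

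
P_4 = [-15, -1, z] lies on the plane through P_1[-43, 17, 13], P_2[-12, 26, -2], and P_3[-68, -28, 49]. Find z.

16

Coplanarity requires P_1P_2 · (P_1P_3 × P_1P_4) = 0.
P_1P_2 = (31, 9, -15), P_1P_3 = (-25, -45, 36); the triple product is linear in z with coefficient -1170 and constant term 18720.
Setting it to zero: z = 16.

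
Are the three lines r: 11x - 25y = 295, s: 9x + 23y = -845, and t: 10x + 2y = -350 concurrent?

Intersecting r and s: solving the 2×2 system gives (x, y) = (-30, -25).
Substitute into t: (10)(-30) + (2)(-25) = -350.
This equals -350, so (-30, -25) lies on all three lines and they are concurrent.

Yes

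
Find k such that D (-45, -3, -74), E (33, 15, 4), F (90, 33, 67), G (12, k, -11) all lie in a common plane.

15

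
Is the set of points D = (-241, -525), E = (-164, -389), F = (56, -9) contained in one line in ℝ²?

DE = (77, 136), DF = (297, 516).
det[DE; DF] = (77)(516) − (136)(297) = -660.
The determinant is nonzero, so they are not collinear.

No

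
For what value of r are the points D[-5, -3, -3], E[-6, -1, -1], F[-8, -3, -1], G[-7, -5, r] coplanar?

-3

The points are coplanar iff DE · (DF × DG) = 0.
Expanding, this is linear in r: (6)r + (18) = 0.
So r = -3.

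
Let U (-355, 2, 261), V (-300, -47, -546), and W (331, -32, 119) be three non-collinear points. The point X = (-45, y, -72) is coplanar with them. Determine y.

-29

Coplanarity requires UV · (UW × UX) = 0.
UV = (55, -49, -807), UW = (686, -34, -142); the triple product is linear in y with coefficient -545792 and constant term -15827968.
Setting it to zero: y = -29.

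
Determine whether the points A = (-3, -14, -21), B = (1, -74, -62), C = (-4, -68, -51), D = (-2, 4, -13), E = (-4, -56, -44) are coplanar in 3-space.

The plane through A, B, C has normal n = AB × AC = (-414, 161, -276) and equation n·P = 4784.
Checking the remaining points: n·D = 5060, n·E = 4784.
Since n·D = 5060 ≠ 4784, D is off the plane and the points are not all coplanar.

No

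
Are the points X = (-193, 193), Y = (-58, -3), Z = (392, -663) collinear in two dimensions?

No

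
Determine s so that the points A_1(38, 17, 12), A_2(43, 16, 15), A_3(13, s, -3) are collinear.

Direction A_1A_2 = (5, -1, 3). From the x-coordinate of A_3, the parameter along the line is τ = (13 − 38)/5 = -5.
Then s = 17 + (-5)·(-1) = 22.

22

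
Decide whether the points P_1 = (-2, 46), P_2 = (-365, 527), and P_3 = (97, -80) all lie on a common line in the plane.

No

P_1P_2 = (-363, 481), P_1P_3 = (99, -126).
Twice the signed area of △P_1P_2P_3 is (-363)(-126) − (481)(99) = -1881.
The area is nonzero, so the three points are not collinear.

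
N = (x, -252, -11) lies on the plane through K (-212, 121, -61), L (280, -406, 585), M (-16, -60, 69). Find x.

A normal to the plane is n = KL × KM = (48416, 62656, 14240).
N lies in the plane iff n · KN = 0.
This gives (48416)x + (-12394496) = 0, so x = 256.

256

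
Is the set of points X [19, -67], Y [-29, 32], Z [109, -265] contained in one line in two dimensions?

No

XY = (-48, 99), XZ = (90, -198).
det[XY; XZ] = (-48)(-198) − (99)(90) = 594.
The determinant is nonzero, so they are not collinear.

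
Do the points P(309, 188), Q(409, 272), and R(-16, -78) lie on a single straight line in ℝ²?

No

PQ = (100, 84), PR = (-325, -266).
Twice the signed area of △PQR is (100)(-266) − (84)(-325) = 700.
The area is nonzero, so the three points are not collinear.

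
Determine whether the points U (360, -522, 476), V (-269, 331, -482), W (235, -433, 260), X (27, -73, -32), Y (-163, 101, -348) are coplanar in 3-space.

Yes

The plane through U, V, W has normal n = UV × UW = (-98986, -16114, 50644) and equation n·P = -3116908.
Checking the remaining points: n·X = -3116908, n·Y = -3116908.
All equal -3116908, so all 5 points lie in one plane.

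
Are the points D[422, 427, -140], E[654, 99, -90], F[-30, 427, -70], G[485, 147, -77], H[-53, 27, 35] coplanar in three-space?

No

The plane through D, E, F has normal n = DE × DF = (-22960, -38840, -148256) and equation n·P = -5517960.
Checking the remaining points: n·G = -5429368, n·H = -5020760.
Since n·G = -5429368 ≠ -5517960, G is off the plane and the points are not all coplanar.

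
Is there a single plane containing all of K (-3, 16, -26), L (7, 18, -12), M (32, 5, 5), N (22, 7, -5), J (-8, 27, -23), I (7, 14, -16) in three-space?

The plane through K, L, M has normal n = KL × KM = (216, 180, -180) and equation n·P = 6912.
Checking the remaining points: n·N = 6912, n·J = 7272, n·I = 6912.
Since n·J = 7272 ≠ 6912, J is off the plane and the points are not all coplanar.

No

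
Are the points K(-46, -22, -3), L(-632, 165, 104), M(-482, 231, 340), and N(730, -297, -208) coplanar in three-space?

Yes

The four points are coplanar iff the 3×3 determinant with rows KL, KM, KN is zero.
Rows: (-586, 187, 107), (-436, 253, 343), (776, -275, -205).
Expanding along the first row: (-586)(42460) − (187)(-176788) + (107)(-76428) = 0.
Zero determinant ⇒ coplanar.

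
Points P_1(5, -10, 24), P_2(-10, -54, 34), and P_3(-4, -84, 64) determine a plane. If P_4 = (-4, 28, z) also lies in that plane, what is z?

-16

The plane through P_1, P_2, P_3 has equation −1020x + 510y + 714z = 6936.
Substituting P_4: (714)z + (18360) = 6936, so z = -16.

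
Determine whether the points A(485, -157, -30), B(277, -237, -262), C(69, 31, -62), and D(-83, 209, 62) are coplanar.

Yes

With A as base: AB = (-208, -80, -232), AC = (-416, 188, -32), AD = (-568, 366, 92).
AC × AD = (29008, 56448, -45472).
AB · (AC × AD) = 0.
The scalar triple product vanishes, so the four points are coplanar.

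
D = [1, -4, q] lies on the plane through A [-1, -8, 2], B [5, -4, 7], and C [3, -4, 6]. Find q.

The plane through A, B, C has equation −4x − 4y + 8z = 52.
Substituting D: (8)q + (12) = 52, so q = 5.

5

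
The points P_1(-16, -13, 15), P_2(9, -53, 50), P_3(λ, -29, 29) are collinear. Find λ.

Direction P_1P_2 = (25, -40, 35). From the y-coordinate of P_3, the parameter along the line is τ = (-29 − (-13))/(-40) = 2/5.
Then λ = (-16) + 2/5·(25) = -6.

-6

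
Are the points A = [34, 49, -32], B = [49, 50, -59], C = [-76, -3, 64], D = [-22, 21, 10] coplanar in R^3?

The four points are coplanar iff the 3×3 determinant with rows AB, AC, AD is zero.
Rows: (15, 1, -27), (-110, -52, 96), (-56, -28, 42).
Expanding along the first row: (15)(504) − (1)(756) + (-27)(168) = 2268.
Nonzero ⇒ not coplanar.

No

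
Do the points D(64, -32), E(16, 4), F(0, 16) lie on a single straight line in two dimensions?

DE = (-48, 36), DF = (-64, 48).
det[DE; DF] = (-48)(48) − (36)(-64) = 0.
The determinant is zero, so the points are collinear.

Yes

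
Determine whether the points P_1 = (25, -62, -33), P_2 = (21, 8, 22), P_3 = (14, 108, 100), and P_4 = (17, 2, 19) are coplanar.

A normal to the plane through P_1, P_2, P_3 is n = P_1P_2 × P_1P_3 = (-40, -73, 90).
The plane has equation n·P = 556. For P_4: n·P_4 = 884.
884 ≠ 556, so P_4 is off the plane.

No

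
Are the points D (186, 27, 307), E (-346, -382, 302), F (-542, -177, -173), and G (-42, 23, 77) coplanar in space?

Yes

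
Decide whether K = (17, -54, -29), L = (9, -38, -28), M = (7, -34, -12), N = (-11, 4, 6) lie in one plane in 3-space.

A normal to the plane through K, L, M is n = KL × KM = (252, 126, 0).
The plane has equation n·P = -2520. For N: n·N = -2268.
-2268 ≠ -2520, so N is off the plane.

No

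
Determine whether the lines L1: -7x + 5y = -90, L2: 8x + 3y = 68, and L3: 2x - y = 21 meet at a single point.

Intersecting L1 and L2: solving the 2×2 system gives (x, y) = (10, -4).
Substitute into L3: (2)(10) + (-1)(-4) = 24.
But L3 requires 21 ≠ 24, so the three lines have no common point.

No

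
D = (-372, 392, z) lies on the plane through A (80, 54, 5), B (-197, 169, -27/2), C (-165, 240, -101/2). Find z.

A normal to the plane is n = AB × AC = (-5883/2, -10841, -23347).
D lies in the plane iff n · AD = 0.
This gives (-23347)z + (-2217965) = 0, so z = -95.

-95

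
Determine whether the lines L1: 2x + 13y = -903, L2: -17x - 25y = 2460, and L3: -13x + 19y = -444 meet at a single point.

Yes

The three lines meet at one point iff the augmented coefficient matrix [aᵢ bᵢ cᵢ] has rank < 3, i.e. its determinant vanishes.
Here the determinant is 0.
It vanishes, so the lines are concurrent at (-55, -61).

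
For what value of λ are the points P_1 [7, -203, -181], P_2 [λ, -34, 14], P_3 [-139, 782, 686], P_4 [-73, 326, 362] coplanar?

Coplanarity ⇔ det[P_1P_2; P_1P_3; P_1P_4] = 0.
Expanding, this is linear in λ: (76212)λ + (1448028) = 0.
So λ = -19.

-19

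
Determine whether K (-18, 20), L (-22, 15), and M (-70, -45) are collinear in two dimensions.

Yes

KL = (-4, -5), KM = (-52, -65).
Twice the signed area of △KLM is (-4)(-65) − (-5)(-52) = 0.
The triangle is degenerate (zero area), so the points are collinear.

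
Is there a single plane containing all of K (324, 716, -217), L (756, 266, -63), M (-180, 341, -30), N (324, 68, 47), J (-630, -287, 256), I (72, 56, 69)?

No

The plane through K, L, M has normal n = KL × KM = (-26400, -158400, -388800) and equation n·P = -37598400.
Checking the remaining points: n·N = -37598400, n·J = -37440000, n·I = -37598400.
Since n·J = -37440000 ≠ -37598400, J is off the plane and the points are not all coplanar.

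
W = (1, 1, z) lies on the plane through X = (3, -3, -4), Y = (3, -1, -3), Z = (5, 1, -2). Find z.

Coplanarity requires XY · (XZ × XW) = 0.
XY = (0, 2, 1), XZ = (2, 4, 2); the triple product is linear in z with coefficient -4 and constant term -8.
Setting it to zero: z = -2.

-2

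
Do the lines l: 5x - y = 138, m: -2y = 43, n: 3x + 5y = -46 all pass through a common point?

No

Lines aᵢx + bᵢy = cᵢ with pairwise distinct directions are concurrent exactly when det[aᵢ bᵢ cᵢ] = 0.
Here the determinant is 84.
Nonzero, so no common point exists.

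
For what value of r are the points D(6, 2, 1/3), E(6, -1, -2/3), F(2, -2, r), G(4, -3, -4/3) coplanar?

The points are coplanar iff DE · (DF × DG) = 0.
Expanding, this is linear in r: (6)r + (6) = 0.
So r = -1.

-1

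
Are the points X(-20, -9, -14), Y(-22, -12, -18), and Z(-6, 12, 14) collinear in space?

Yes

XY = (-2, -3, -4), XZ = (14, 21, 28).
XY × XZ = (0, 0, 0).
The cross product vanishes, so the three points are collinear.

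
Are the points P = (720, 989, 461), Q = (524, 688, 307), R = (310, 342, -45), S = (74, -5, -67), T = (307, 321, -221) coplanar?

The plane through P, Q, R has normal n = PQ × PR = (52668, -36036, 3402) and equation n·X = 3849678.
Checking the remaining points: n·S = 3849678, n·T = 3849678.
All equal 3849678, so all 5 points lie in one plane.

Yes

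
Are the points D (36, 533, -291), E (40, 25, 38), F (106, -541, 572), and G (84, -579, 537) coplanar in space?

A normal to the plane through D, E, F is n = DE × DF = (-85058, 19578, 31264).
The plane has equation n·P = -1724838. For G: n·G = -1691766.
-1691766 ≠ -1724838, so G is off the plane.

No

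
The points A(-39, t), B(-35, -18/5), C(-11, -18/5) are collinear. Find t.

-18/5

The three points are collinear iff det[AB; AC] = 0.
This determinant is linear in t: (24)t + (432/5) = 0, so t = -18/5.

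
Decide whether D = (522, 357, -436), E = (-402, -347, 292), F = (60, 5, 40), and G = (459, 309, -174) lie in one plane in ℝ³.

The four points are coplanar iff the 3×3 determinant with rows DE, DF, DG is zero.
Rows: (-924, -704, 728), (-462, -352, 476), (-63, -48, 262).
Expanding along the first row: (-924)(-69376) − (-704)(-91056) + (728)(0) = 0.
Zero determinant ⇒ coplanar.

Yes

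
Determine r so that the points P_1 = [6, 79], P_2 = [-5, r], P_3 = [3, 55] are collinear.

-9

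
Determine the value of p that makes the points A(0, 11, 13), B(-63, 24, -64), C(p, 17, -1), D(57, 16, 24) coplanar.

14

Normal to plane ABD: n = (528, -3696, -1056); plane equation n·P = -54384.
Requiring n·C = -54384: (528)p + (-61776) = -54384.
So p = 14.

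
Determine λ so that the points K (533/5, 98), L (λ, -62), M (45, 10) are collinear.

-27/5

Collinearity: (L − K) must be parallel to (M − K) = (-308/5, -88).
Cross-multiplying the components: (λ − 533/5)·(-88) = (-160)·(-308/5).
Solving gives λ = -27/5.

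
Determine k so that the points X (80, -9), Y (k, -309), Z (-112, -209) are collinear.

-208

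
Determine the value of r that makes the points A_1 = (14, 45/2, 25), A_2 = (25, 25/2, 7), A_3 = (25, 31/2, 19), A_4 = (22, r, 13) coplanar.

Coplanarity ⇔ det[A_1A_2; A_1A_3; A_1A_4] = 0.
Expanding, this is linear in r: (-132)r + (2046) = 0.
So r = 31/2.

31/2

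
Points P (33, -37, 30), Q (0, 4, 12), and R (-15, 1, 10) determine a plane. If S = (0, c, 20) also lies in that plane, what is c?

-24

The plane through P, Q, R has equation −136x + 204y + 714z = 9384.
Substituting S: (204)c + (14280) = 9384, so c = -24.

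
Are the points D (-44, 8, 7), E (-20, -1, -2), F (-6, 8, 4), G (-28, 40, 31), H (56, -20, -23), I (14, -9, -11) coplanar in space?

Yes

The plane through D, E, F has normal n = DE × DF = (27, -270, 342) and equation n·P = -954.
Checking the remaining points: n·G = -954, n·H = -954, n·I = -954.
All equal -954, so all 6 points lie in one plane.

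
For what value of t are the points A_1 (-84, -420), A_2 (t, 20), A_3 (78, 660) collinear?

-18

The three points are collinear iff det[A_1A_2; A_1A_3] = 0.
This determinant is linear in t: (1080)t + (19440) = 0, so t = -18.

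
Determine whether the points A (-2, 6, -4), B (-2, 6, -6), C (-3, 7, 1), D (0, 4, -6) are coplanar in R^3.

The four points are coplanar iff the 3×3 determinant with rows AB, AC, AD is zero.
Rows: (0, 0, -2), (-1, 1, 5), (2, -2, -2).
Expanding along the first row: (0)(8) − (0)(-8) + (-2)(0) = 0.
Zero determinant ⇒ coplanar.

Yes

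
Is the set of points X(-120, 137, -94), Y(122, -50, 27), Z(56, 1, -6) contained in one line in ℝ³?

XY = (242, -187, 121), XZ = (176, -136, 88).
XY × XZ = (0, 0, 0).
The cross product vanishes, so the three points are collinear.

Yes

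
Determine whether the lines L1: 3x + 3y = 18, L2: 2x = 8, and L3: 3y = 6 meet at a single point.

Lines aᵢx + bᵢy = cᵢ with pairwise distinct directions are concurrent exactly when det[aᵢ bᵢ cᵢ] = 0.
Here the determinant is 0.
It vanishes, so the lines are concurrent at (4, 2).

Yes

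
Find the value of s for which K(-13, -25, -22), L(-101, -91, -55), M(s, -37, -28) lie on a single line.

Direction KL = (-88, -66, -33). From the y-coordinate of M, the parameter along the line is τ = (-37 − (-25))/(-66) = 2/11.
Then s = (-13) + 2/11·(-88) = -29.

-29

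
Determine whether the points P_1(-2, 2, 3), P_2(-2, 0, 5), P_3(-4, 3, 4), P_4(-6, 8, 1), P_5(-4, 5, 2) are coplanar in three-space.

Yes

The plane through P_1, P_2, P_3 has normal n = P_1P_2 × P_1P_3 = (-4, -4, -4) and equation n·P = -12.
Checking the remaining points: n·P_4 = -12, n·P_5 = -12.
All equal -12, so all 5 points lie in one plane.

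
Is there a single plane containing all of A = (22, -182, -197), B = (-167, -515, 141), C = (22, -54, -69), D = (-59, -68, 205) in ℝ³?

No

A normal to the plane through A, B, C is n = AB × AC = (-85888, 24192, -24192).
The plane has equation n·P = -1526656. For D: n·D = -1537024.
-1537024 ≠ -1526656, so D is off the plane.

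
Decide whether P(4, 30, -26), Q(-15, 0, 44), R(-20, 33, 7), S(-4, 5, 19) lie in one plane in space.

No

The four points are coplanar iff the 3×3 determinant with rows PQ, PR, PS is zero.
Rows: (-19, -30, 70), (-24, 3, 33), (-8, -25, 45).
Expanding along the first row: (-19)(960) − (-30)(-816) + (70)(624) = 960.
Nonzero ⇒ not coplanar.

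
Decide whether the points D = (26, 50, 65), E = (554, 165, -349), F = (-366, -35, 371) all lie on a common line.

No

DE = (528, 115, -414), DF = (-392, -85, 306).
DE × DF = (0, 720, 200).
The cross product is nonzero, so the points do not lie on one line.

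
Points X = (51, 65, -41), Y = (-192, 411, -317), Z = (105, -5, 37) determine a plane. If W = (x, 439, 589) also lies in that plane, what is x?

-9

The plane through X, Y, Z has equation 7668x + 4050y − 1674z = 722952.
Substituting W: (7668)x + (791964) = 722952, so x = -9.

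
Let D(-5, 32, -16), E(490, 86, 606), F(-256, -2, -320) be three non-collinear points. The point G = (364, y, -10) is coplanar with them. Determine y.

The plane through D, E, F has equation 4732x − 5642y − 3276z = -151788.
Substituting G: (-5642)y + (1755208) = -151788, so y = 338.

338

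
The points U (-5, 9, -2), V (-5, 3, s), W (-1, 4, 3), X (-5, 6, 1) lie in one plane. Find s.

Coplanarity ⇔ det[UV; UW; UX] = 0.
Expanding, this is linear in s: (-12)s + (48) = 0.
So s = 4.

4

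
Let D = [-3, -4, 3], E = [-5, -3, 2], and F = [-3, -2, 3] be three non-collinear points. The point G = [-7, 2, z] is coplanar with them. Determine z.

1

The plane through D, E, F has equation 2x − 4z = -18.
Substituting G: (-4)z + (-14) = -18, so z = 1.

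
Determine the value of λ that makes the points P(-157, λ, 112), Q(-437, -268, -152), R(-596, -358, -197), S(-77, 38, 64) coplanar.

56

Coplanarity ⇔ det[PQ; PR; PS] = 0.
Expanding, this is linear in λ: (-18144)λ + (1016064) = 0.
So λ = 56.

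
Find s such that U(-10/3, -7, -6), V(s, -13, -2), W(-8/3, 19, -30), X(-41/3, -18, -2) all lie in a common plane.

-6

The points are coplanar iff UV · (UW × UX) = 0.
Expanding, this is linear in s: (-160)s + (-960) = 0.
So s = -6.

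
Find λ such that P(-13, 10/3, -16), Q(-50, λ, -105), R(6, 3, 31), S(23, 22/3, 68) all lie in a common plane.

Coplanarity ⇔ det[PQ; PR; PS] = 0.
Expanding, this is linear in λ: (96)λ + (-160) = 0.
So λ = 5/3.

5/3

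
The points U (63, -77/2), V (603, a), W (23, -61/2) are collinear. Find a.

-293/2

Collinearity: (V − U) must be parallel to (W − U) = (-40, 8).
Cross-multiplying the components: (a − (-77/2))·(-40) = (540)·(8).
Solving gives a = -293/2.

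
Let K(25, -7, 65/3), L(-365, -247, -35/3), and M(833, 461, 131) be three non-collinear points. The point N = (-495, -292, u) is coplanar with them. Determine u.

The plane through K, L, M has equation −10640x + (47120/3)y + 11400z = -386840/3.
Substituting N: (11400)u + (2041360/3) = -386840/3, so u = -71.

-71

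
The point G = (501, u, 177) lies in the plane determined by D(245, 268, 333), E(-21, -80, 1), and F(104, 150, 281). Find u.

348

Coplanarity requires DE · (DF × DG) = 0.
DE = (-266, -348, -332), DF = (-141, -118, -52); the triple product is linear in u with coefficient 32980 and constant term -11477040.
Setting it to zero: u = 348.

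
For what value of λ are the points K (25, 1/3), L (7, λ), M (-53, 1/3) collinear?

1/3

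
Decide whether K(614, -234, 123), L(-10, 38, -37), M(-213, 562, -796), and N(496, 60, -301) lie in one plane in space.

Yes

With K as base: KL = (-624, 272, -160), KM = (-827, 796, -919), KN = (-118, 294, -424).
KM × KN = (-67318, -242206, -149210).
KL · (KM × KN) = 0.
The scalar triple product vanishes, so the four points are coplanar.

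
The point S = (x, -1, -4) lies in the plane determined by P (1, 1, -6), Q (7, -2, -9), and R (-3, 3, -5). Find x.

The plane through P, Q, R has equation 3x + 6y = 9.
Substituting S: (3)x + (-6) = 9, so x = 5.

5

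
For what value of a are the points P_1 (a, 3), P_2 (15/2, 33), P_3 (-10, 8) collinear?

Collinearity: (P_1 − P_2) must be parallel to (P_3 − P_2) = (-35/2, -25).
Cross-multiplying the components: (a − 15/2)·(-25) = (-30)·(-35/2).
Solving gives a = -27/2.

-27/2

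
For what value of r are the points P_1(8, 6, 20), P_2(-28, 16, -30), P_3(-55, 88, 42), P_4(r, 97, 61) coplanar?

-53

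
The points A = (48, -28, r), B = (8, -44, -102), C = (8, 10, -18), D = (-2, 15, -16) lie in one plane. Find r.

-54

Coplanarity ⇔ det[AB; AC; AD] = 0.
Expanding, this is linear in r: (-540)r + (-29160) = 0.
So r = -54.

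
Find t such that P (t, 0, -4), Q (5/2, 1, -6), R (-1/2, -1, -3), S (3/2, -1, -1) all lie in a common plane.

The points are coplanar iff PQ · (PR × PS) = 0.
Expanding, this is linear in t: (4)t + (-6) = 0.
So t = 3/2.

3/2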